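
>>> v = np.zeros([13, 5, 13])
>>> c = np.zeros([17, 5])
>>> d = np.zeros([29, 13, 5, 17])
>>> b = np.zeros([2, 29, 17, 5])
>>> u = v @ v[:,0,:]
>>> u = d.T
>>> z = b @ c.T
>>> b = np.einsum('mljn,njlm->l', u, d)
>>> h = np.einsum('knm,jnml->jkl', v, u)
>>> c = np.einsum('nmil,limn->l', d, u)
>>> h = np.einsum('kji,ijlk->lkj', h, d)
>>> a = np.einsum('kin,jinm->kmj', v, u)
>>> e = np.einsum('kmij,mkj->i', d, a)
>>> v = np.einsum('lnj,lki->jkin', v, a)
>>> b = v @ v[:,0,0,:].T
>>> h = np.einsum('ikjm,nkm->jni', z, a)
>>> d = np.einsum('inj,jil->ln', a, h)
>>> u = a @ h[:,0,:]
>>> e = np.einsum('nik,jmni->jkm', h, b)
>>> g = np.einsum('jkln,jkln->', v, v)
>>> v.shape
(13, 29, 17, 5)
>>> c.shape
(17,)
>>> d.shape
(2, 29)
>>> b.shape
(13, 29, 17, 13)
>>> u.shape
(13, 29, 2)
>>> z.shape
(2, 29, 17, 17)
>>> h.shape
(17, 13, 2)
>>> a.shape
(13, 29, 17)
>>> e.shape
(13, 2, 29)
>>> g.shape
()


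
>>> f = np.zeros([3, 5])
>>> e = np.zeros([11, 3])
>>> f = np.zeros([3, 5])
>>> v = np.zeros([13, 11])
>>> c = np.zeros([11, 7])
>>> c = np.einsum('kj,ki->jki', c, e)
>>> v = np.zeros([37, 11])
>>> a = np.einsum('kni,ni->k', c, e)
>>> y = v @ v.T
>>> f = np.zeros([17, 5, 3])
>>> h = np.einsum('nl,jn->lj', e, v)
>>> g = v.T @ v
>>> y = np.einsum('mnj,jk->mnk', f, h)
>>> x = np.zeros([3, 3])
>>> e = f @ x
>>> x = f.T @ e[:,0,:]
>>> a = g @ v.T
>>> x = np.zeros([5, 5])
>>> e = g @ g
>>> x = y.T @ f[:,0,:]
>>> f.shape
(17, 5, 3)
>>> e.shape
(11, 11)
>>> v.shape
(37, 11)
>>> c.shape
(7, 11, 3)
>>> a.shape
(11, 37)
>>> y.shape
(17, 5, 37)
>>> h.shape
(3, 37)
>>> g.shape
(11, 11)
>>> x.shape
(37, 5, 3)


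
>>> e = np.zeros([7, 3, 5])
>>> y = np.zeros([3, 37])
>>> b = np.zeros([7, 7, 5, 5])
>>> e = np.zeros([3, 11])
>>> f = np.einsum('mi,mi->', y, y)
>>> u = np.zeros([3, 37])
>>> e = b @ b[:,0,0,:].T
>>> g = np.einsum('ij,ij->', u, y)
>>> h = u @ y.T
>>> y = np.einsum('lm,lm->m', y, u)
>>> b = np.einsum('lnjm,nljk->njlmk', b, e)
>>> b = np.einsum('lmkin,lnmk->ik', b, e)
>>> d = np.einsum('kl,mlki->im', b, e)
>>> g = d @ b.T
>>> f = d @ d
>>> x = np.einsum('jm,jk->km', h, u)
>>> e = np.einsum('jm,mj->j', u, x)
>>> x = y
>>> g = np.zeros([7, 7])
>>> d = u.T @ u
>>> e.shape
(3,)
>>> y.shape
(37,)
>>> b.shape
(5, 7)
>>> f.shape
(7, 7)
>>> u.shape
(3, 37)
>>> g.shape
(7, 7)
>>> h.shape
(3, 3)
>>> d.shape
(37, 37)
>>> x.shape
(37,)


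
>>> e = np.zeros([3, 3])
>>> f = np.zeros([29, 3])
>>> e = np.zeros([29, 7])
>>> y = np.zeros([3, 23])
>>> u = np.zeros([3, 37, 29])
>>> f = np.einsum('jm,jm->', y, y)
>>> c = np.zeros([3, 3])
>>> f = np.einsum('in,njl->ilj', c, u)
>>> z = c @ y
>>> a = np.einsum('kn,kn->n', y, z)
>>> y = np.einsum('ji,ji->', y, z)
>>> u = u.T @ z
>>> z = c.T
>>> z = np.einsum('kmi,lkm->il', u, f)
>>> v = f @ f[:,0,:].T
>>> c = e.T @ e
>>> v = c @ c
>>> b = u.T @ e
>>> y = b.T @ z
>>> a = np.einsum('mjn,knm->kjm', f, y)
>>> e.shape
(29, 7)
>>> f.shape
(3, 29, 37)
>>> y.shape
(7, 37, 3)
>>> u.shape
(29, 37, 23)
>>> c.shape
(7, 7)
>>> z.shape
(23, 3)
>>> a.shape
(7, 29, 3)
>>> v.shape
(7, 7)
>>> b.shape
(23, 37, 7)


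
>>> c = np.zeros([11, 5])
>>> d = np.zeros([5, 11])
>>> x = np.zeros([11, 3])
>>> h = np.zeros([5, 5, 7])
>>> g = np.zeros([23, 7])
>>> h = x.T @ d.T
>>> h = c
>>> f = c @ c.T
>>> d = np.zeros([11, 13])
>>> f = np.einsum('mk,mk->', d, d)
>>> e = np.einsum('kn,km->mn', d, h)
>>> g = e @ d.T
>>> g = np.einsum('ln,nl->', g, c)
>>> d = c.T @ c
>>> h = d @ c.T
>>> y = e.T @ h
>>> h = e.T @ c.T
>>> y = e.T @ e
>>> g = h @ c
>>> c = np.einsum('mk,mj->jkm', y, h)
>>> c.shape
(11, 13, 13)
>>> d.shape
(5, 5)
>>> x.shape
(11, 3)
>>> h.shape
(13, 11)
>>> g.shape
(13, 5)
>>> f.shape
()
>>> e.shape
(5, 13)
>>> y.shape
(13, 13)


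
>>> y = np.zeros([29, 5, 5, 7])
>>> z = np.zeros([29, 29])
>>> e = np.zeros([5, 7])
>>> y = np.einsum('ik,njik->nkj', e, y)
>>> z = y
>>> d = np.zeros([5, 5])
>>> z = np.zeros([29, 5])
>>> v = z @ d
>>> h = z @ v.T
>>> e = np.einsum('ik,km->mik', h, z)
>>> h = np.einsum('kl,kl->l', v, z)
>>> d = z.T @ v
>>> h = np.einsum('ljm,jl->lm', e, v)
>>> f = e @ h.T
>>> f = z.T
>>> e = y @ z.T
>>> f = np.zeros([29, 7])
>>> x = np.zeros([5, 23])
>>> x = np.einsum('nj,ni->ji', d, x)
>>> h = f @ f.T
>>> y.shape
(29, 7, 5)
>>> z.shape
(29, 5)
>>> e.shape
(29, 7, 29)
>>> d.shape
(5, 5)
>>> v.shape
(29, 5)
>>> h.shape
(29, 29)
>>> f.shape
(29, 7)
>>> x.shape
(5, 23)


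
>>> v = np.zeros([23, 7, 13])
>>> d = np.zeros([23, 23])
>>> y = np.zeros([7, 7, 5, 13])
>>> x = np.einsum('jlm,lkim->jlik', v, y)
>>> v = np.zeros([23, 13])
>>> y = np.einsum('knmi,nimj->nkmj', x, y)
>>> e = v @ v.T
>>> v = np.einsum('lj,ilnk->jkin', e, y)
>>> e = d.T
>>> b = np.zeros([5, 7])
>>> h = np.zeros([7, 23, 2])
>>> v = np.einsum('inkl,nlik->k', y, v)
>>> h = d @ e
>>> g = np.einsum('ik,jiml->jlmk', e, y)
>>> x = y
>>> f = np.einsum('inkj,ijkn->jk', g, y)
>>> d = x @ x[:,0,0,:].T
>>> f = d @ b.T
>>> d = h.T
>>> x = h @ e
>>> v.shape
(5,)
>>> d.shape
(23, 23)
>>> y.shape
(7, 23, 5, 13)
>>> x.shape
(23, 23)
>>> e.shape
(23, 23)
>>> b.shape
(5, 7)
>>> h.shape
(23, 23)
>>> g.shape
(7, 13, 5, 23)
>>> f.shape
(7, 23, 5, 5)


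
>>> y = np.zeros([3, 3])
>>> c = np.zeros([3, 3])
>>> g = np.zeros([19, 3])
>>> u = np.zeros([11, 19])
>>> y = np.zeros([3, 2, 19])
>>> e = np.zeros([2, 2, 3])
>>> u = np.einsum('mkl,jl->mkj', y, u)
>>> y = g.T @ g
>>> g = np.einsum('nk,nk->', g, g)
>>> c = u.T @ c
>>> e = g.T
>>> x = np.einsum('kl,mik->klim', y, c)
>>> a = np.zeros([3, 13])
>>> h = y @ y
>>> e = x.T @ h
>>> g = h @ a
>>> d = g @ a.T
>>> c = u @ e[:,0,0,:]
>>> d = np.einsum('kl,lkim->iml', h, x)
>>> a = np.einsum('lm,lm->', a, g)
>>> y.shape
(3, 3)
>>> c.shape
(3, 2, 3)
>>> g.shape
(3, 13)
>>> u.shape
(3, 2, 11)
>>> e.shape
(11, 2, 3, 3)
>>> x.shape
(3, 3, 2, 11)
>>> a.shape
()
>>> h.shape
(3, 3)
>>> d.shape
(2, 11, 3)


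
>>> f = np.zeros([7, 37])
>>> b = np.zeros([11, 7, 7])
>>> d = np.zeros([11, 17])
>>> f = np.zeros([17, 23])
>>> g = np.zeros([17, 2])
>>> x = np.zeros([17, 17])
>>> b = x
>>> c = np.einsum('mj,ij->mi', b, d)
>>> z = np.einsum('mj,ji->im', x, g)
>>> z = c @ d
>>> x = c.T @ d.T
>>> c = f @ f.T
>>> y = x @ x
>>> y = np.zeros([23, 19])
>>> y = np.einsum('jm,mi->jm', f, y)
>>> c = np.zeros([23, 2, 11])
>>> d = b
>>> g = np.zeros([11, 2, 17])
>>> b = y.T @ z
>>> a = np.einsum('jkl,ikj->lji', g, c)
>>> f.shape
(17, 23)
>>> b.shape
(23, 17)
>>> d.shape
(17, 17)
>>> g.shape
(11, 2, 17)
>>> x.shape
(11, 11)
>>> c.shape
(23, 2, 11)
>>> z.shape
(17, 17)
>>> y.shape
(17, 23)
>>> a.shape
(17, 11, 23)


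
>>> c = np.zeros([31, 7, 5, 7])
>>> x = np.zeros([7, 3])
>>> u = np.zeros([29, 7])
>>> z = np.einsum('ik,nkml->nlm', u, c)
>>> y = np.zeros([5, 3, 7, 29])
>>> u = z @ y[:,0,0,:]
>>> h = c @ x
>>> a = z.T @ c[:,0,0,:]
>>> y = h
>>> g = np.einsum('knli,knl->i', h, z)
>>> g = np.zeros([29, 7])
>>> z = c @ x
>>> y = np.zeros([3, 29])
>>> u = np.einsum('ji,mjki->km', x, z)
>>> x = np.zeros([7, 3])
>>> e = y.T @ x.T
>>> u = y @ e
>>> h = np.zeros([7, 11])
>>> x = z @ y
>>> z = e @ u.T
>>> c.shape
(31, 7, 5, 7)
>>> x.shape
(31, 7, 5, 29)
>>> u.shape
(3, 7)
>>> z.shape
(29, 3)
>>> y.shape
(3, 29)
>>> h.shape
(7, 11)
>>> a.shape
(5, 7, 7)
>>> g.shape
(29, 7)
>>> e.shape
(29, 7)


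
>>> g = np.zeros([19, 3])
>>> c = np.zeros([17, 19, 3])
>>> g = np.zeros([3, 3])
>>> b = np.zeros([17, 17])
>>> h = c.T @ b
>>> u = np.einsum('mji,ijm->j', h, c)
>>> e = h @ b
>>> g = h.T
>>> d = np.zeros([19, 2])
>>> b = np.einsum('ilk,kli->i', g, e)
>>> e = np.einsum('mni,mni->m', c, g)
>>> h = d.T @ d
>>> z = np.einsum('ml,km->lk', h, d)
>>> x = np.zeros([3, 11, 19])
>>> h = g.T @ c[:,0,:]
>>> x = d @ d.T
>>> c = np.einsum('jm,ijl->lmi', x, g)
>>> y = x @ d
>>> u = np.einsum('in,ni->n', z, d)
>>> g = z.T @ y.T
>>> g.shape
(19, 19)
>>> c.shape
(3, 19, 17)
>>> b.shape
(17,)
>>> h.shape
(3, 19, 3)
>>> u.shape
(19,)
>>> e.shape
(17,)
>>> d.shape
(19, 2)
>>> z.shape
(2, 19)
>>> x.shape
(19, 19)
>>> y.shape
(19, 2)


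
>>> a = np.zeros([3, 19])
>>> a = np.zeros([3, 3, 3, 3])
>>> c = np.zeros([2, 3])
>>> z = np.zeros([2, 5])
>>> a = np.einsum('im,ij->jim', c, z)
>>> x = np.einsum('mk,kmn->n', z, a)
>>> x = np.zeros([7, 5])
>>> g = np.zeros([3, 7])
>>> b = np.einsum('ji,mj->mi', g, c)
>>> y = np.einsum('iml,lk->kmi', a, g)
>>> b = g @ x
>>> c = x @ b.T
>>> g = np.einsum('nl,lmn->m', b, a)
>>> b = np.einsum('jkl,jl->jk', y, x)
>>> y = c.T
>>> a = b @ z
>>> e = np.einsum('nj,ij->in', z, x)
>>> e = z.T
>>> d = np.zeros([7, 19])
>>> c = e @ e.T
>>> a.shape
(7, 5)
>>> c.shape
(5, 5)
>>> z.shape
(2, 5)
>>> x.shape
(7, 5)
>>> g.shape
(2,)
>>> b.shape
(7, 2)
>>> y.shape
(3, 7)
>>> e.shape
(5, 2)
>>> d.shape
(7, 19)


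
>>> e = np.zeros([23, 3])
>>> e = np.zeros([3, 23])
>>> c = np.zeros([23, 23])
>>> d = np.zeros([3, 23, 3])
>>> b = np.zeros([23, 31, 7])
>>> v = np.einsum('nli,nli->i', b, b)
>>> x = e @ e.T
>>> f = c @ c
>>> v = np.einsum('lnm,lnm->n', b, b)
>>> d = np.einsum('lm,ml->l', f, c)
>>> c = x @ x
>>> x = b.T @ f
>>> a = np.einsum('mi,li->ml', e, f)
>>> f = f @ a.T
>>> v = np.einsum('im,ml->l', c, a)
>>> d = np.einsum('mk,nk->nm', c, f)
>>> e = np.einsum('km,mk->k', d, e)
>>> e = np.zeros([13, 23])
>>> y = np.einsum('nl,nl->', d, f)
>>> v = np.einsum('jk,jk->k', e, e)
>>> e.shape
(13, 23)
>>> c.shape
(3, 3)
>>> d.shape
(23, 3)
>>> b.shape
(23, 31, 7)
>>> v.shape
(23,)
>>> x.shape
(7, 31, 23)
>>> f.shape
(23, 3)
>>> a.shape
(3, 23)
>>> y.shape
()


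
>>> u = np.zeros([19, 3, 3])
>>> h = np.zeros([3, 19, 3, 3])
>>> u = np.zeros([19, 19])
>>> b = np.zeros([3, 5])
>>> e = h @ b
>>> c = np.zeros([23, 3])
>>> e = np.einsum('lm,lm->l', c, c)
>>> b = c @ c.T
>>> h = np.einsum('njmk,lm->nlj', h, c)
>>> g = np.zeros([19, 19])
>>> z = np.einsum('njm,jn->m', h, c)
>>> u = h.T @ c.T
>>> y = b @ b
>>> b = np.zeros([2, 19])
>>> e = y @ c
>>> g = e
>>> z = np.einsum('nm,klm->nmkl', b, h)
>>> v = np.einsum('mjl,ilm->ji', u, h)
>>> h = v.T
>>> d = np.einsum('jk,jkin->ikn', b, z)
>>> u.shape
(19, 23, 23)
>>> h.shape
(3, 23)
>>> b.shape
(2, 19)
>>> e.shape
(23, 3)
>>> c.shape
(23, 3)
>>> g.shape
(23, 3)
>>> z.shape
(2, 19, 3, 23)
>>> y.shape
(23, 23)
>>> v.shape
(23, 3)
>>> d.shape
(3, 19, 23)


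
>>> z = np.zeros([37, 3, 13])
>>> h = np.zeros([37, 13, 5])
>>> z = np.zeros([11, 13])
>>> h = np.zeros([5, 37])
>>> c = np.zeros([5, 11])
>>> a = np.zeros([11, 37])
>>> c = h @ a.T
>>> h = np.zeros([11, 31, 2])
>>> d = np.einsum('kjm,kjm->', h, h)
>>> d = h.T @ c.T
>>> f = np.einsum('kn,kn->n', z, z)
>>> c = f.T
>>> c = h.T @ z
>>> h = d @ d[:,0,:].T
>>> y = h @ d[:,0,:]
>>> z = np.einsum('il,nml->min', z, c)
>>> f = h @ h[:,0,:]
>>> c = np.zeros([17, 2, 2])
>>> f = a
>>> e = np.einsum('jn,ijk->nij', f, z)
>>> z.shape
(31, 11, 2)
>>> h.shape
(2, 31, 2)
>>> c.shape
(17, 2, 2)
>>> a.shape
(11, 37)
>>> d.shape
(2, 31, 5)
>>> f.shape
(11, 37)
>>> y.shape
(2, 31, 5)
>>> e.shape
(37, 31, 11)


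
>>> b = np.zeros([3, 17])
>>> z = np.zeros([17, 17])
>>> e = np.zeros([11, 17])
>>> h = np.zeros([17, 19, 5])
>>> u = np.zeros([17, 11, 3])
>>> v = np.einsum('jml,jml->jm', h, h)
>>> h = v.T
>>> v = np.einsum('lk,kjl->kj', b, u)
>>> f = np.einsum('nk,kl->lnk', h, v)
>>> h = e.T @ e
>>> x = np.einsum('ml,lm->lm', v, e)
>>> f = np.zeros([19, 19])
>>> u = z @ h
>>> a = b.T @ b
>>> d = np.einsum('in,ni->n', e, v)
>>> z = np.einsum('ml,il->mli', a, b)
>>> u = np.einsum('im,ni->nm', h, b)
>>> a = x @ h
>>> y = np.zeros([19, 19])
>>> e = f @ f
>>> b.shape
(3, 17)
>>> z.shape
(17, 17, 3)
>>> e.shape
(19, 19)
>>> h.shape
(17, 17)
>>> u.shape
(3, 17)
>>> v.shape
(17, 11)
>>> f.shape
(19, 19)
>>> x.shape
(11, 17)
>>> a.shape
(11, 17)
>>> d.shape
(17,)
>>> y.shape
(19, 19)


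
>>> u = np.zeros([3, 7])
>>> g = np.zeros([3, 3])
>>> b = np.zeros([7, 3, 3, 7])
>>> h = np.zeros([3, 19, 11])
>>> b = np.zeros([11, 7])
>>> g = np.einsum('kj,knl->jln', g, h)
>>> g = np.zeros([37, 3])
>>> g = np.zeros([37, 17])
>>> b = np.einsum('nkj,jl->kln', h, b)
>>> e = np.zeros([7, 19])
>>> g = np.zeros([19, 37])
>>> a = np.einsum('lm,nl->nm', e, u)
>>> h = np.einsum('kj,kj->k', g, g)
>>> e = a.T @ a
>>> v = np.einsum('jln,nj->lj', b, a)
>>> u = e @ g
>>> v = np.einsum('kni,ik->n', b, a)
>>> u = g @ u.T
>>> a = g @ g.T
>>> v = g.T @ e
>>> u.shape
(19, 19)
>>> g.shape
(19, 37)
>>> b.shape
(19, 7, 3)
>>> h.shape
(19,)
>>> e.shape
(19, 19)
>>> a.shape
(19, 19)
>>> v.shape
(37, 19)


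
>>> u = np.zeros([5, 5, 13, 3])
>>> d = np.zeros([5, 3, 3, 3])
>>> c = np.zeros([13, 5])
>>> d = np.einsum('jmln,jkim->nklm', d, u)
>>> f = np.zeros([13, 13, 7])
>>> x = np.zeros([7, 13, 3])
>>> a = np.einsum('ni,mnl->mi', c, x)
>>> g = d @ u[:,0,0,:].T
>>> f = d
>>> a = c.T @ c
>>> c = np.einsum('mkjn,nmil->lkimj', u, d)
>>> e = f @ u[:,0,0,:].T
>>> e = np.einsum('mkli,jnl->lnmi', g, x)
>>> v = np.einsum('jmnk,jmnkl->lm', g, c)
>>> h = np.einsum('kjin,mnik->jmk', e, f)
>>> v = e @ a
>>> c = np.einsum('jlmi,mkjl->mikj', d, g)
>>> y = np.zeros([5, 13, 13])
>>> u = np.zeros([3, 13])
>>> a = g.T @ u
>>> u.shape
(3, 13)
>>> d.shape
(3, 5, 3, 3)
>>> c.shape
(3, 3, 5, 3)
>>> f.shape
(3, 5, 3, 3)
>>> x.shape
(7, 13, 3)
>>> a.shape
(5, 3, 5, 13)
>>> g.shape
(3, 5, 3, 5)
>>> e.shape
(3, 13, 3, 5)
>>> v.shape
(3, 13, 3, 5)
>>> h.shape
(13, 3, 3)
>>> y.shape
(5, 13, 13)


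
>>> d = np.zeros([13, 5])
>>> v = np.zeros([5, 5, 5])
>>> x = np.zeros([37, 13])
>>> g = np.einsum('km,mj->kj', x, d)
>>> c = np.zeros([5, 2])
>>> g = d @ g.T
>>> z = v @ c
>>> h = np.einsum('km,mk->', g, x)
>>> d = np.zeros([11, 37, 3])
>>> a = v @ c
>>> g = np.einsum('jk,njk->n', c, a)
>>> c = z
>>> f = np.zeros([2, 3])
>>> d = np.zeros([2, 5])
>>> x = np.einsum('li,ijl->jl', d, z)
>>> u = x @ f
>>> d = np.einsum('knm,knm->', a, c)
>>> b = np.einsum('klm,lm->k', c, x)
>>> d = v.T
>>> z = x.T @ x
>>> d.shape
(5, 5, 5)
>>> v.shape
(5, 5, 5)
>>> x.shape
(5, 2)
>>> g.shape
(5,)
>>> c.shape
(5, 5, 2)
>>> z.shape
(2, 2)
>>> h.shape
()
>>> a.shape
(5, 5, 2)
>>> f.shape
(2, 3)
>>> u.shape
(5, 3)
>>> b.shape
(5,)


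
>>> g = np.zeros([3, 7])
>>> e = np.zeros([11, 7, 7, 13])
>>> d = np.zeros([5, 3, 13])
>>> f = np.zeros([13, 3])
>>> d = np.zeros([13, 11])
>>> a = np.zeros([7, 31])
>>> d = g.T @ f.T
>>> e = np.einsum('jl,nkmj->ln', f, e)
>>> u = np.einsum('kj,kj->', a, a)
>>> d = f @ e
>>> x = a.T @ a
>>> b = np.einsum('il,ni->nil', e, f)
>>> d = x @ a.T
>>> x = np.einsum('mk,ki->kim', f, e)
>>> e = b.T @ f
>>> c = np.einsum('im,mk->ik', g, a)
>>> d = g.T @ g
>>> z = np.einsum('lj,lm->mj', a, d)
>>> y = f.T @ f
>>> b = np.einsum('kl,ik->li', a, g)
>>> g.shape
(3, 7)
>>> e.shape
(11, 3, 3)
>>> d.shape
(7, 7)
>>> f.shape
(13, 3)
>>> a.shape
(7, 31)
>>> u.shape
()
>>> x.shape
(3, 11, 13)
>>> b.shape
(31, 3)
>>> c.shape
(3, 31)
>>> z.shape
(7, 31)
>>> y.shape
(3, 3)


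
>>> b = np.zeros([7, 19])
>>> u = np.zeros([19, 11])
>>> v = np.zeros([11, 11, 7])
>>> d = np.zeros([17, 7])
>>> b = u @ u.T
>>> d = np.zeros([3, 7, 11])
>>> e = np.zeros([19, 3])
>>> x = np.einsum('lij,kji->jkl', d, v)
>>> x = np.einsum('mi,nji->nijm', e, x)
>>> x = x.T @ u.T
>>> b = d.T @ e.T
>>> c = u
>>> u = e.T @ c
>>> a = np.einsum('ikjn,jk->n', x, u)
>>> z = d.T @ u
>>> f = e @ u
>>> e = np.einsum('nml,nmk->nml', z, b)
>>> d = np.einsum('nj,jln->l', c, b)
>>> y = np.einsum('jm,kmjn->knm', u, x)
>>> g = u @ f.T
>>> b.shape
(11, 7, 19)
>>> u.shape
(3, 11)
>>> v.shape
(11, 11, 7)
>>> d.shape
(7,)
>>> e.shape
(11, 7, 11)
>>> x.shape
(19, 11, 3, 19)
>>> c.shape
(19, 11)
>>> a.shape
(19,)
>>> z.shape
(11, 7, 11)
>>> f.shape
(19, 11)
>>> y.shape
(19, 19, 11)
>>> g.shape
(3, 19)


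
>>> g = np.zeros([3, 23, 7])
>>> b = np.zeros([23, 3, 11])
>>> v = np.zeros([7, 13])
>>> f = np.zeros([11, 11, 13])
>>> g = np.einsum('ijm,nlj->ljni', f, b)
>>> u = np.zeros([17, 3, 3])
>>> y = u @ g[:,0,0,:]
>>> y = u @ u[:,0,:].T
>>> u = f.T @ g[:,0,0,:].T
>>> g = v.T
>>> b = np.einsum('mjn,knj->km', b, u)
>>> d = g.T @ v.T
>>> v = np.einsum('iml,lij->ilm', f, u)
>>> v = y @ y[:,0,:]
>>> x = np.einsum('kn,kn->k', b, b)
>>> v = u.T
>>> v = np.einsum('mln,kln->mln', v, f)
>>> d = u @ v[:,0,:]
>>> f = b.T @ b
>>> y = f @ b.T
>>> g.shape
(13, 7)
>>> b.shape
(13, 23)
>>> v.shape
(3, 11, 13)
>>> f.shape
(23, 23)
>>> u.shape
(13, 11, 3)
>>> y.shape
(23, 13)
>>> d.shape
(13, 11, 13)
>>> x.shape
(13,)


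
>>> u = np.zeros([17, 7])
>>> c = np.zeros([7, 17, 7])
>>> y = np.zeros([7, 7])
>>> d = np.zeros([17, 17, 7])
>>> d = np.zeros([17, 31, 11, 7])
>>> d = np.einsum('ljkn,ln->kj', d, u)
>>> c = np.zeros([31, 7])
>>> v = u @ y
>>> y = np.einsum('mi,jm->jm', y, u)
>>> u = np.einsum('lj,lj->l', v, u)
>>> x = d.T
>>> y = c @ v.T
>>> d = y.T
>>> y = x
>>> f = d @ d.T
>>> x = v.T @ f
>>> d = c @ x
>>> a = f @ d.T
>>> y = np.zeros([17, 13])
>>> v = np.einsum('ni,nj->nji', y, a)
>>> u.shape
(17,)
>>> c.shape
(31, 7)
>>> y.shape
(17, 13)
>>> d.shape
(31, 17)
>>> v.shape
(17, 31, 13)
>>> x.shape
(7, 17)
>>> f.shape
(17, 17)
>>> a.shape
(17, 31)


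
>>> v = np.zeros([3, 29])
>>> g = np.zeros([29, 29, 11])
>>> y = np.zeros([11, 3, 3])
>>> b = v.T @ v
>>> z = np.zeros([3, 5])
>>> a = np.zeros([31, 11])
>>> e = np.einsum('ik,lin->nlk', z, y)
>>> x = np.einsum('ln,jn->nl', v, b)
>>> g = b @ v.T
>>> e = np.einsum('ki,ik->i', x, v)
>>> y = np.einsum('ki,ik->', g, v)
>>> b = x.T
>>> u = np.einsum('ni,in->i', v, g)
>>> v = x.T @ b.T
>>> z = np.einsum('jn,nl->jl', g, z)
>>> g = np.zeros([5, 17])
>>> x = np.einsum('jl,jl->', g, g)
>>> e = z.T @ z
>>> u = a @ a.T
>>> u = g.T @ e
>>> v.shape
(3, 3)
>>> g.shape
(5, 17)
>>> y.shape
()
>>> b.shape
(3, 29)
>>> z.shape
(29, 5)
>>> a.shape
(31, 11)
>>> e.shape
(5, 5)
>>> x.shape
()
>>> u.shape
(17, 5)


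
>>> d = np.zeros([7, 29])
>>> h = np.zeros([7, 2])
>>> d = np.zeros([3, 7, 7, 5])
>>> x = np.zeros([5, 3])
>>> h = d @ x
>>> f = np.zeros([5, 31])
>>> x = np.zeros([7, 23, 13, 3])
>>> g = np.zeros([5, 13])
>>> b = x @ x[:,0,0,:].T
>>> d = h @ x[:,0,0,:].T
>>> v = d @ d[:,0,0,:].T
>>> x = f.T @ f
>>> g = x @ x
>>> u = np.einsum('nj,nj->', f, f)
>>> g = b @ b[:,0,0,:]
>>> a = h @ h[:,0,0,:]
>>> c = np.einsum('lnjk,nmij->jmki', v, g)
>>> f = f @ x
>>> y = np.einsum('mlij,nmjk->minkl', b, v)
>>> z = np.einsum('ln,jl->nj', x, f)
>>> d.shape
(3, 7, 7, 7)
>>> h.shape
(3, 7, 7, 3)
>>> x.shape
(31, 31)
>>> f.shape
(5, 31)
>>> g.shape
(7, 23, 13, 7)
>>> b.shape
(7, 23, 13, 7)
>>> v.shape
(3, 7, 7, 3)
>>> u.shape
()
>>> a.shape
(3, 7, 7, 3)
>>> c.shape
(7, 23, 3, 13)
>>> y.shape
(7, 13, 3, 3, 23)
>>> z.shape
(31, 5)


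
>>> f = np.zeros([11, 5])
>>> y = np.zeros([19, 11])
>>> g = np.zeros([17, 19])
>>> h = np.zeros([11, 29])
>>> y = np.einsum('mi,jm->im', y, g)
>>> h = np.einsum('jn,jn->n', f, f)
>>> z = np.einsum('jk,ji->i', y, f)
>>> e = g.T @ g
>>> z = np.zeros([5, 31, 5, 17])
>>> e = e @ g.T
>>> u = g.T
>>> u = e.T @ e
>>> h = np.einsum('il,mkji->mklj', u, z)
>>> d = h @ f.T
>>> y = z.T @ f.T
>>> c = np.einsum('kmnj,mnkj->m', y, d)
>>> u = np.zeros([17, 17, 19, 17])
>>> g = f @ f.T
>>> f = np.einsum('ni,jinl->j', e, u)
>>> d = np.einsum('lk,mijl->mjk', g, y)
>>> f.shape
(17,)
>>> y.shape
(17, 5, 31, 11)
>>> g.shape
(11, 11)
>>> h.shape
(5, 31, 17, 5)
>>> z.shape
(5, 31, 5, 17)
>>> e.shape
(19, 17)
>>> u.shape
(17, 17, 19, 17)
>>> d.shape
(17, 31, 11)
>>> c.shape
(5,)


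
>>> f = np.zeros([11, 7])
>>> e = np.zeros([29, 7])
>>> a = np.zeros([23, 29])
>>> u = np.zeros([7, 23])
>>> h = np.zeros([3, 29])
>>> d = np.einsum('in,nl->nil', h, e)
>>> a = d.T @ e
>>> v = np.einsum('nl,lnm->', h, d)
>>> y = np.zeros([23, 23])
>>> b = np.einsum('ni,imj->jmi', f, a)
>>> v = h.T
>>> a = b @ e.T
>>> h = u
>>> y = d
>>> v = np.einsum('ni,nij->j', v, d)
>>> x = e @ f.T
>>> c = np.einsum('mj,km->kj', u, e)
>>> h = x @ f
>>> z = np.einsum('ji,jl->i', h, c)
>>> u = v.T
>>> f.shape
(11, 7)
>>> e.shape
(29, 7)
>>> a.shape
(7, 3, 29)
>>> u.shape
(7,)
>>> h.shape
(29, 7)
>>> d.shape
(29, 3, 7)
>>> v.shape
(7,)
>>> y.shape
(29, 3, 7)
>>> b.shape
(7, 3, 7)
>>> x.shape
(29, 11)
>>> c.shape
(29, 23)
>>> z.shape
(7,)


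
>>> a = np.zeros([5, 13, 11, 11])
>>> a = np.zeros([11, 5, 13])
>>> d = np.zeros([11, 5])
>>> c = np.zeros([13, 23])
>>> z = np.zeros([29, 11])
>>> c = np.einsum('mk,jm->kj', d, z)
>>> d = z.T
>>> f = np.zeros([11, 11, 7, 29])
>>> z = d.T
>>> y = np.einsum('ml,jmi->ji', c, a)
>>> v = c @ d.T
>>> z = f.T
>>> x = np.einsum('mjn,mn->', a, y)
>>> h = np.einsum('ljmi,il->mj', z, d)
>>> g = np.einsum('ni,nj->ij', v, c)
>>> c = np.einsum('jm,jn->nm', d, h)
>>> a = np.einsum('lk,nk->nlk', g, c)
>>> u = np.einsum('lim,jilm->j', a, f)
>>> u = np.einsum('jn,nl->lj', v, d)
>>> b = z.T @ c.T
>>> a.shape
(7, 11, 29)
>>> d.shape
(11, 29)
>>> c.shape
(7, 29)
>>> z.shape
(29, 7, 11, 11)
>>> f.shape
(11, 11, 7, 29)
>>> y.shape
(11, 13)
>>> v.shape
(5, 11)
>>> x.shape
()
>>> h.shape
(11, 7)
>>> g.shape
(11, 29)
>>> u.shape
(29, 5)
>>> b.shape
(11, 11, 7, 7)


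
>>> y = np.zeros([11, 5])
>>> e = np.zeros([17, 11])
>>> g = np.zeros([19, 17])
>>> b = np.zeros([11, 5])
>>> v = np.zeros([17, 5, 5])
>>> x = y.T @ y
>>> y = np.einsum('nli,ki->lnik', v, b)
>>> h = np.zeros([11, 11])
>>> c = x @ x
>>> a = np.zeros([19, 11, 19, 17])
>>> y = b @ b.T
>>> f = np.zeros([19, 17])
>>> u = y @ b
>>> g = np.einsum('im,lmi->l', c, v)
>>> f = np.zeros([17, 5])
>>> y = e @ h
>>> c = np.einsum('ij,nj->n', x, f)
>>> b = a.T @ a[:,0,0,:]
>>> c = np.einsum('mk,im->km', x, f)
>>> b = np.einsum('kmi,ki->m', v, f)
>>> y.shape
(17, 11)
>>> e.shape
(17, 11)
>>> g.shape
(17,)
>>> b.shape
(5,)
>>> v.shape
(17, 5, 5)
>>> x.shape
(5, 5)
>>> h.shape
(11, 11)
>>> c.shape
(5, 5)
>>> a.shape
(19, 11, 19, 17)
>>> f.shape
(17, 5)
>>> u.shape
(11, 5)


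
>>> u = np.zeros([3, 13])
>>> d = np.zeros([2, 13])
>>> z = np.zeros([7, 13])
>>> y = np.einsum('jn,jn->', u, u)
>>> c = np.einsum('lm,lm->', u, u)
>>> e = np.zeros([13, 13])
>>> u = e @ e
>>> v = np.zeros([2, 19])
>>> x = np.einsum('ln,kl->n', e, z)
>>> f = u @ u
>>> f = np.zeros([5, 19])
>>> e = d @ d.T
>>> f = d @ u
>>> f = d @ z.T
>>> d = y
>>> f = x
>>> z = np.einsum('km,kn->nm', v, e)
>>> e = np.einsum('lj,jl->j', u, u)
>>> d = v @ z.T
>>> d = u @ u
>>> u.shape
(13, 13)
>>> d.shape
(13, 13)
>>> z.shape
(2, 19)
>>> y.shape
()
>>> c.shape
()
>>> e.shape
(13,)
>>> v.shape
(2, 19)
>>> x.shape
(13,)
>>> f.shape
(13,)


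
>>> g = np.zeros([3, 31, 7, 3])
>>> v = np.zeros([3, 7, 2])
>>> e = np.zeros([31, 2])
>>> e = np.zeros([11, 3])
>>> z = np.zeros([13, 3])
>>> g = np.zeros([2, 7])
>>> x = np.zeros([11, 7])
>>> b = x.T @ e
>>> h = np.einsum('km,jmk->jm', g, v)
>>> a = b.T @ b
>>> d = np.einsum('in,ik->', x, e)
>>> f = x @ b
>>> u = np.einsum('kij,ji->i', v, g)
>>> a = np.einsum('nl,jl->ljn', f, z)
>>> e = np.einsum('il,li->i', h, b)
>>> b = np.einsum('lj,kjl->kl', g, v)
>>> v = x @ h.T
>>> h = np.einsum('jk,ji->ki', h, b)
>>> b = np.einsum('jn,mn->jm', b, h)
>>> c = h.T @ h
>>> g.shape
(2, 7)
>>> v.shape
(11, 3)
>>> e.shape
(3,)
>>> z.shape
(13, 3)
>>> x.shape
(11, 7)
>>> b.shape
(3, 7)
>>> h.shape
(7, 2)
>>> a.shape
(3, 13, 11)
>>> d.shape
()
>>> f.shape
(11, 3)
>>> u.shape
(7,)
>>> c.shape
(2, 2)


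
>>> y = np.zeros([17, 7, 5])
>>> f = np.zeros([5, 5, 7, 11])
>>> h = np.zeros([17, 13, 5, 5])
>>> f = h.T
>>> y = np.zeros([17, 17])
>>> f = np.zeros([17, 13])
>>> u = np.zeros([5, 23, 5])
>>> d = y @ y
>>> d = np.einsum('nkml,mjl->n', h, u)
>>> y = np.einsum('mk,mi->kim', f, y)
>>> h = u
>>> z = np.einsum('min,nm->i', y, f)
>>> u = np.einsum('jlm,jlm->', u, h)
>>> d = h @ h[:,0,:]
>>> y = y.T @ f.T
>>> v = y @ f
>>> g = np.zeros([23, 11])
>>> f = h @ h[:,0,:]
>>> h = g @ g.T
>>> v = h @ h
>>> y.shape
(17, 17, 17)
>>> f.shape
(5, 23, 5)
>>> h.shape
(23, 23)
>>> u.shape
()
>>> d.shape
(5, 23, 5)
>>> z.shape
(17,)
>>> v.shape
(23, 23)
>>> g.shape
(23, 11)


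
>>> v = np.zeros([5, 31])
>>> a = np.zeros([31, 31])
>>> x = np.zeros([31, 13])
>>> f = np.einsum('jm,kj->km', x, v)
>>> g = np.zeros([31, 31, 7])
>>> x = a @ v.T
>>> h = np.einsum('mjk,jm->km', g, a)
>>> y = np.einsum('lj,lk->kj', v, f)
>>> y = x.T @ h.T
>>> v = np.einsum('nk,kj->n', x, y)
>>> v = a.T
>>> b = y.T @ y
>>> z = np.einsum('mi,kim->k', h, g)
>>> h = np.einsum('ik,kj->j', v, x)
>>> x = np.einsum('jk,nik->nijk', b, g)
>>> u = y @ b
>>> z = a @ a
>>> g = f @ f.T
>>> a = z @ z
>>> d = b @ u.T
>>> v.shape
(31, 31)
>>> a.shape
(31, 31)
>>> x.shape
(31, 31, 7, 7)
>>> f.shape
(5, 13)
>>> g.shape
(5, 5)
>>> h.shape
(5,)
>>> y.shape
(5, 7)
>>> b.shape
(7, 7)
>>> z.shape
(31, 31)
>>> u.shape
(5, 7)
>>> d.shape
(7, 5)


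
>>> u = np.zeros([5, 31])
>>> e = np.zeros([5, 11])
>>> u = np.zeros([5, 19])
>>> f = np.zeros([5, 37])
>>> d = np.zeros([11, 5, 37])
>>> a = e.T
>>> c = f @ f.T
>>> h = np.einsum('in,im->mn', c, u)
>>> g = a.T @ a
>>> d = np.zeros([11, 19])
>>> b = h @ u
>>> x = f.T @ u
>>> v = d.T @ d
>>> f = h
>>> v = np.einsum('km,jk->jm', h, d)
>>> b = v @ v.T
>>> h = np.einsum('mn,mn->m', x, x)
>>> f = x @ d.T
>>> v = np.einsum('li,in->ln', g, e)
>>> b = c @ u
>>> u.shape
(5, 19)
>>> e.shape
(5, 11)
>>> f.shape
(37, 11)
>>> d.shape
(11, 19)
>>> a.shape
(11, 5)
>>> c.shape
(5, 5)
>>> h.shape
(37,)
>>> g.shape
(5, 5)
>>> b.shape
(5, 19)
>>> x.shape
(37, 19)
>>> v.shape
(5, 11)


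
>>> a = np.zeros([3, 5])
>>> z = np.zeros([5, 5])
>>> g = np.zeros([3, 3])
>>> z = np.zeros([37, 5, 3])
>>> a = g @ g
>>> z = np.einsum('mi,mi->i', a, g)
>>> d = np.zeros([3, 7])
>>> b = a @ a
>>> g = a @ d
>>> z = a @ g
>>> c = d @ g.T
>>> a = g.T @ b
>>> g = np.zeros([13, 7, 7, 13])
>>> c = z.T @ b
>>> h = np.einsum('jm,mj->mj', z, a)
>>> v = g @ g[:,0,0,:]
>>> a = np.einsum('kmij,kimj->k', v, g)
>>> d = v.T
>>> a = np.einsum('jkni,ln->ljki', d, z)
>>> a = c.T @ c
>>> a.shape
(3, 3)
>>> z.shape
(3, 7)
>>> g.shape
(13, 7, 7, 13)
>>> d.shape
(13, 7, 7, 13)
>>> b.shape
(3, 3)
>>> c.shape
(7, 3)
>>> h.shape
(7, 3)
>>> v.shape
(13, 7, 7, 13)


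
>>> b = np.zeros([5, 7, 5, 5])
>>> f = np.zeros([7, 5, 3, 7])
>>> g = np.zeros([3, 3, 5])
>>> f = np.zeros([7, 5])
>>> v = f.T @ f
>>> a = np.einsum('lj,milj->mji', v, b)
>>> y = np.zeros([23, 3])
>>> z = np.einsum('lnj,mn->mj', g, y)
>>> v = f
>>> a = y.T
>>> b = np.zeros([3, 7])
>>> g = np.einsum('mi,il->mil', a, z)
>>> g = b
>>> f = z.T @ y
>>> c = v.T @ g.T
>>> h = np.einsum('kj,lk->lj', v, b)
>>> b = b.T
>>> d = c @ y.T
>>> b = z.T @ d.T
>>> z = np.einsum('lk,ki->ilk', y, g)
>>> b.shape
(5, 5)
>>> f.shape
(5, 3)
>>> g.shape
(3, 7)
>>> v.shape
(7, 5)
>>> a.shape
(3, 23)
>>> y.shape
(23, 3)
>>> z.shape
(7, 23, 3)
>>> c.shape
(5, 3)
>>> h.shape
(3, 5)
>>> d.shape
(5, 23)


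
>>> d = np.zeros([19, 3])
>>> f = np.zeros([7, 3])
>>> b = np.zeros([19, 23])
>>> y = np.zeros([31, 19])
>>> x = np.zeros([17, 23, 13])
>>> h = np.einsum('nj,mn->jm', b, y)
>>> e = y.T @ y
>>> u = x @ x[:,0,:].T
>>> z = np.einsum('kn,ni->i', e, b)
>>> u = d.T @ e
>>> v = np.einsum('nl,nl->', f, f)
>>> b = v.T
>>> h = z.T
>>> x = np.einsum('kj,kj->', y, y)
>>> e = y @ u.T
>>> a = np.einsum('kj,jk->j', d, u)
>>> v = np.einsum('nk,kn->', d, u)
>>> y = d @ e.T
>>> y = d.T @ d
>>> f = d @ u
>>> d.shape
(19, 3)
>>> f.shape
(19, 19)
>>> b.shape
()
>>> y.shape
(3, 3)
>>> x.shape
()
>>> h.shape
(23,)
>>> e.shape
(31, 3)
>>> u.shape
(3, 19)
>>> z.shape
(23,)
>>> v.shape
()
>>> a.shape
(3,)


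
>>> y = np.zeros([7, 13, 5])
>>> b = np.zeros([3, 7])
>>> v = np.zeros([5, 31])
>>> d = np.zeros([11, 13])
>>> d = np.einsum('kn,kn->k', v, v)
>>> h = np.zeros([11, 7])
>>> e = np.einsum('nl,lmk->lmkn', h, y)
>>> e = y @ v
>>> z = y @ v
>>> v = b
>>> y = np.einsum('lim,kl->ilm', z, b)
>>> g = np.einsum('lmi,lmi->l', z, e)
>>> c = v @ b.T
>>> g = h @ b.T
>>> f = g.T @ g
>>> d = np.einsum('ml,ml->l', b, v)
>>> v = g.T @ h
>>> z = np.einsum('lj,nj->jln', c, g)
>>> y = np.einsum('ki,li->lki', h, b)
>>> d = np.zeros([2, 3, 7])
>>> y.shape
(3, 11, 7)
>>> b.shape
(3, 7)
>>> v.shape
(3, 7)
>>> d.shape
(2, 3, 7)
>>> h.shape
(11, 7)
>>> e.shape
(7, 13, 31)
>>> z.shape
(3, 3, 11)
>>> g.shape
(11, 3)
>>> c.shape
(3, 3)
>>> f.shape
(3, 3)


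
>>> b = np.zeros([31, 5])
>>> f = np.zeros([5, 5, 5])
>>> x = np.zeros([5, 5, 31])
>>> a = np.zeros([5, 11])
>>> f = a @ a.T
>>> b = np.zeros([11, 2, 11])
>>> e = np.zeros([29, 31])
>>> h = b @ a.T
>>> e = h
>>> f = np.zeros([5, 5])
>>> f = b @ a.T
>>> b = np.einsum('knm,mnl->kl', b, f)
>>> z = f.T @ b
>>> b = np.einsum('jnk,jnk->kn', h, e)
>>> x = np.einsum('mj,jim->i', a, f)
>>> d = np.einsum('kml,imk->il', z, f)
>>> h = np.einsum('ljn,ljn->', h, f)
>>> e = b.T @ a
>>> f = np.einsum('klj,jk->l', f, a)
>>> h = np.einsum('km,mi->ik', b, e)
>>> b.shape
(5, 2)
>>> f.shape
(2,)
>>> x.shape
(2,)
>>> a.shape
(5, 11)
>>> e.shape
(2, 11)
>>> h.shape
(11, 5)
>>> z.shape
(5, 2, 5)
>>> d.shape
(11, 5)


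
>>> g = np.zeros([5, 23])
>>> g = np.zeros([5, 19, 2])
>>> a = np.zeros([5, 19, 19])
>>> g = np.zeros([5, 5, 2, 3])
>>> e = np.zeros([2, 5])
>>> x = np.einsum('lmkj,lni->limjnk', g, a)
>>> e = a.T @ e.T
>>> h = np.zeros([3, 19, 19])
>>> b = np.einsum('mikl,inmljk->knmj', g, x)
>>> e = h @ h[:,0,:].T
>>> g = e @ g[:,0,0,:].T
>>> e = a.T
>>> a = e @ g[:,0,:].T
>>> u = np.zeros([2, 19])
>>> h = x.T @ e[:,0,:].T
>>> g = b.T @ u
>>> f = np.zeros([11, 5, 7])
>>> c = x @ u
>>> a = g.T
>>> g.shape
(19, 5, 19, 19)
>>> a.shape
(19, 19, 5, 19)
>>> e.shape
(19, 19, 5)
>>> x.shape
(5, 19, 5, 3, 19, 2)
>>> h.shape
(2, 19, 3, 5, 19, 19)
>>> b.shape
(2, 19, 5, 19)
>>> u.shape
(2, 19)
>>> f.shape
(11, 5, 7)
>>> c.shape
(5, 19, 5, 3, 19, 19)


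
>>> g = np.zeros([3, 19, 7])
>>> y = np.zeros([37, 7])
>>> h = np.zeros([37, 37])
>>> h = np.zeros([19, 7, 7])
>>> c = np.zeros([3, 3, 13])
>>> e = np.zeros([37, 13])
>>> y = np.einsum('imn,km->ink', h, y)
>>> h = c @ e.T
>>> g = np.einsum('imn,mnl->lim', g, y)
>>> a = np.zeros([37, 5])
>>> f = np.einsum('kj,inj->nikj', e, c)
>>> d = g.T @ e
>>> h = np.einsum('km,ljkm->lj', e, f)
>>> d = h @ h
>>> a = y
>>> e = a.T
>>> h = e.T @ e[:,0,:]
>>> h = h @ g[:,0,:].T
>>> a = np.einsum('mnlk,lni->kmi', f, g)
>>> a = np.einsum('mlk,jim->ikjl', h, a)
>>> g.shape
(37, 3, 19)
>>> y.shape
(19, 7, 37)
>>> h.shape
(19, 7, 37)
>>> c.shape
(3, 3, 13)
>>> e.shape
(37, 7, 19)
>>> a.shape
(3, 37, 13, 7)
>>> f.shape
(3, 3, 37, 13)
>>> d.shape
(3, 3)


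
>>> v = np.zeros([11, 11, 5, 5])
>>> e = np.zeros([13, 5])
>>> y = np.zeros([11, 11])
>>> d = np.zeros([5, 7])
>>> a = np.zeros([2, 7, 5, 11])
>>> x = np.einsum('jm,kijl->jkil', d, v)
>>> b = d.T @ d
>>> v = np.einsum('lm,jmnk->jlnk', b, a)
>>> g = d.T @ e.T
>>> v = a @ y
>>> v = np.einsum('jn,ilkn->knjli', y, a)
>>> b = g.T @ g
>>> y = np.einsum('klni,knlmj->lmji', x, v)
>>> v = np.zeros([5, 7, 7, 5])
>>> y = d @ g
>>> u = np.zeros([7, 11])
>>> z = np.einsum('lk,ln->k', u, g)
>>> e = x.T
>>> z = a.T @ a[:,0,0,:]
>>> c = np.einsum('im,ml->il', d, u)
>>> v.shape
(5, 7, 7, 5)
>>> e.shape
(5, 11, 11, 5)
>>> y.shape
(5, 13)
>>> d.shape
(5, 7)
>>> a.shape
(2, 7, 5, 11)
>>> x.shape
(5, 11, 11, 5)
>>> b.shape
(13, 13)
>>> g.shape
(7, 13)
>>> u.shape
(7, 11)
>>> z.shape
(11, 5, 7, 11)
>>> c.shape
(5, 11)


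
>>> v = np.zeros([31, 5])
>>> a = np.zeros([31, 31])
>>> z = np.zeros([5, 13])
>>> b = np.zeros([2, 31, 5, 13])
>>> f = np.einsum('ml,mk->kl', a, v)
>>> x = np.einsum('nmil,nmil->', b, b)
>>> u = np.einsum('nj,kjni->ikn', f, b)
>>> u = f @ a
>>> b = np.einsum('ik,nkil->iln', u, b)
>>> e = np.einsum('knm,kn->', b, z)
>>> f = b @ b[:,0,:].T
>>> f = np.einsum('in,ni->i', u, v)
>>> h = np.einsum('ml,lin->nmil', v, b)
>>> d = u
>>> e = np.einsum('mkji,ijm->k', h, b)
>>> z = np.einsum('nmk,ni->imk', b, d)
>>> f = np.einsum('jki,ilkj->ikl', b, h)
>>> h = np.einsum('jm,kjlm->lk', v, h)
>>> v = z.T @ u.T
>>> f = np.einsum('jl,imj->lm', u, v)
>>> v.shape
(2, 13, 5)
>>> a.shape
(31, 31)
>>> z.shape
(31, 13, 2)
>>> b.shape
(5, 13, 2)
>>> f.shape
(31, 13)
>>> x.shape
()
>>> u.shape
(5, 31)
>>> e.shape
(31,)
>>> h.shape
(13, 2)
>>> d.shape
(5, 31)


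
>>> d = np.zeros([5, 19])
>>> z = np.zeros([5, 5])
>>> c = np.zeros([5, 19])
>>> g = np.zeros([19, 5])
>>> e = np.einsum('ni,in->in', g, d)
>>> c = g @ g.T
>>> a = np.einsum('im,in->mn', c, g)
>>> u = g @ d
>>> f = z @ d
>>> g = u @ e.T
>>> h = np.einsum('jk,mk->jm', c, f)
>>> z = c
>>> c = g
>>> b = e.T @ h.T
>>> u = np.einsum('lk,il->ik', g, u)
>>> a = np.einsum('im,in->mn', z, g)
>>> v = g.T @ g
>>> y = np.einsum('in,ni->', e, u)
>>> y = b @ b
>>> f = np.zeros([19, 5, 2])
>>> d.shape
(5, 19)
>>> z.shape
(19, 19)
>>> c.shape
(19, 5)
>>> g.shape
(19, 5)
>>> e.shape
(5, 19)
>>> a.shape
(19, 5)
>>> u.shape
(19, 5)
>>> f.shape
(19, 5, 2)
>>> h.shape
(19, 5)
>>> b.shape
(19, 19)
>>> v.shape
(5, 5)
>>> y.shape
(19, 19)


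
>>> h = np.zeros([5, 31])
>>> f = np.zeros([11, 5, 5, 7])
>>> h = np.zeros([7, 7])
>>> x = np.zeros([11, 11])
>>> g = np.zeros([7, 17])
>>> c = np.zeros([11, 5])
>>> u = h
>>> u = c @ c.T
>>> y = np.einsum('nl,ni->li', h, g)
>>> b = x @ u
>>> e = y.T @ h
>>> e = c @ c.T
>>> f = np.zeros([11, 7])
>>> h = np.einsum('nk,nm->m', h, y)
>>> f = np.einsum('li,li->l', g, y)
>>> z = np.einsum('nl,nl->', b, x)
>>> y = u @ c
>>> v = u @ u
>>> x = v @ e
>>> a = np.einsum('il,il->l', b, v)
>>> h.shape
(17,)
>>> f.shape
(7,)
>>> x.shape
(11, 11)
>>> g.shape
(7, 17)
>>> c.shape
(11, 5)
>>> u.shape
(11, 11)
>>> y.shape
(11, 5)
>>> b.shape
(11, 11)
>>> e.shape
(11, 11)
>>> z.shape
()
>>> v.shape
(11, 11)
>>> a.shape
(11,)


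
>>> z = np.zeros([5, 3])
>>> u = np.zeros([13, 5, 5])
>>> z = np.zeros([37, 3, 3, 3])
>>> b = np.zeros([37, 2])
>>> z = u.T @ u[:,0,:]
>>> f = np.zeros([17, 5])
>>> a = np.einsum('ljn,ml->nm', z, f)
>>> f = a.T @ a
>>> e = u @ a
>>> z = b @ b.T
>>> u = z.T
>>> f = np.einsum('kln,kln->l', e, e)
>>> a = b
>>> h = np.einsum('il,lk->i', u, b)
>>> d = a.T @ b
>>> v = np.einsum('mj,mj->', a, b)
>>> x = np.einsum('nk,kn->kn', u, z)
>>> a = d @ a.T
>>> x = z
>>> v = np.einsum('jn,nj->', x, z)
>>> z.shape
(37, 37)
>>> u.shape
(37, 37)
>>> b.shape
(37, 2)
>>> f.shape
(5,)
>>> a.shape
(2, 37)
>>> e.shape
(13, 5, 17)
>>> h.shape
(37,)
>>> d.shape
(2, 2)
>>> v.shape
()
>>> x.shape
(37, 37)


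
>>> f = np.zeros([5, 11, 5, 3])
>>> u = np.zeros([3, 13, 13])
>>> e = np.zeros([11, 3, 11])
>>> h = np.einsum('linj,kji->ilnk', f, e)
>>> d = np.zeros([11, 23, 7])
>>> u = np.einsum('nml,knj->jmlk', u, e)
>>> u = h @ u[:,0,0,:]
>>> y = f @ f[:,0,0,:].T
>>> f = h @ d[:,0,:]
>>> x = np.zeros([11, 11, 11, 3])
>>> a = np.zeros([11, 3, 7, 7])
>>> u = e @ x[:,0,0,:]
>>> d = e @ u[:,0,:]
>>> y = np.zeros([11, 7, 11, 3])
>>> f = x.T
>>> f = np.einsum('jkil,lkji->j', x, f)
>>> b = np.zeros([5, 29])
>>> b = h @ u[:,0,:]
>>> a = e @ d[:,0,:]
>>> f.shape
(11,)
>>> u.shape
(11, 3, 3)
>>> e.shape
(11, 3, 11)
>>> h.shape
(11, 5, 5, 11)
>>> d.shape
(11, 3, 3)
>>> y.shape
(11, 7, 11, 3)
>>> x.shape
(11, 11, 11, 3)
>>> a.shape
(11, 3, 3)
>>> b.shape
(11, 5, 5, 3)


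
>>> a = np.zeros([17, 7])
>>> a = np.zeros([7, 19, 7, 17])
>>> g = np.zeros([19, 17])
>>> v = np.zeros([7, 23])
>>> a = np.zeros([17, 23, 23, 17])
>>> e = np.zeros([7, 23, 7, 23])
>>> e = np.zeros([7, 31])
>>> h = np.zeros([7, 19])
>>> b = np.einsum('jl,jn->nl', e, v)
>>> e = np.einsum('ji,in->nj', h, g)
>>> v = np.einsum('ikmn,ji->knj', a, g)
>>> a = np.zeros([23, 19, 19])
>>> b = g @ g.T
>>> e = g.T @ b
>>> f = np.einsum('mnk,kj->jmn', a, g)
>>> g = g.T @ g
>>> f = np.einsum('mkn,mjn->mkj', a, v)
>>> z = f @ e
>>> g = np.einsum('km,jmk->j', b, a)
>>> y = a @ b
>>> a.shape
(23, 19, 19)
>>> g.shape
(23,)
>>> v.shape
(23, 17, 19)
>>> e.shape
(17, 19)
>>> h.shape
(7, 19)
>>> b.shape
(19, 19)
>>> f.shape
(23, 19, 17)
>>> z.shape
(23, 19, 19)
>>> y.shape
(23, 19, 19)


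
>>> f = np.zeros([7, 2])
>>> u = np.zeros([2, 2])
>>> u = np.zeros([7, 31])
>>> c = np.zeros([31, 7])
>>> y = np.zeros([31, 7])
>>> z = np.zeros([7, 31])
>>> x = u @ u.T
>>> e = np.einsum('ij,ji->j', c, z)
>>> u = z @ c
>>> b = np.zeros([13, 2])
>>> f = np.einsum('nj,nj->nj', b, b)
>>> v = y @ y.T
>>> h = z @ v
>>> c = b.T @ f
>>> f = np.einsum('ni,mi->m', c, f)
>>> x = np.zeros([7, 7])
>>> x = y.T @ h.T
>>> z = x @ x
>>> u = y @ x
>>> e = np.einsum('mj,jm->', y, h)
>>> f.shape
(13,)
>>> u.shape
(31, 7)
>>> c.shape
(2, 2)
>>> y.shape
(31, 7)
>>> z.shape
(7, 7)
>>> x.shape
(7, 7)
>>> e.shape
()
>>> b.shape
(13, 2)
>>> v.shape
(31, 31)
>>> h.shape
(7, 31)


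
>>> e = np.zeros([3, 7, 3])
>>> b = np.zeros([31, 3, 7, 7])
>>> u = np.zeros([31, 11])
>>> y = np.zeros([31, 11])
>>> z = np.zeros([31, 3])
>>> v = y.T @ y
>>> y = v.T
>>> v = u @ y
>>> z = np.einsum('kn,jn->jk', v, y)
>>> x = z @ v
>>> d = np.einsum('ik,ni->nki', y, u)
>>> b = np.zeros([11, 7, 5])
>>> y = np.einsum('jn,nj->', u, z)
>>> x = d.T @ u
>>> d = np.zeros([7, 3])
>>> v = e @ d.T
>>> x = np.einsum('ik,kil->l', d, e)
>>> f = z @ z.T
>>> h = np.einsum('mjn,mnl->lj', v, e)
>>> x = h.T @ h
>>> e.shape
(3, 7, 3)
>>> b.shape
(11, 7, 5)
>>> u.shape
(31, 11)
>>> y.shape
()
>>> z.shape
(11, 31)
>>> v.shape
(3, 7, 7)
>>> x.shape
(7, 7)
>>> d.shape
(7, 3)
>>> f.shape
(11, 11)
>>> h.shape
(3, 7)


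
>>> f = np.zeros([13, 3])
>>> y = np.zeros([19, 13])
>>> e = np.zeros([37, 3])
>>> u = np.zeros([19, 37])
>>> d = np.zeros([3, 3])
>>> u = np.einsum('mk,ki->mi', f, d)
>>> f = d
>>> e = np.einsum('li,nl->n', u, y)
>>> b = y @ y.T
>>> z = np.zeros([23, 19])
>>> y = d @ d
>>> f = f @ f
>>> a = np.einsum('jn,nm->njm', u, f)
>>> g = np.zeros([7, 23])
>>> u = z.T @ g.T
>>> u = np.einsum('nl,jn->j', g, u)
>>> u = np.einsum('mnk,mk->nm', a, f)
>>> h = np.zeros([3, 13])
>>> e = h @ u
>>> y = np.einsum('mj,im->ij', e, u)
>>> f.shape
(3, 3)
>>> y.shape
(13, 3)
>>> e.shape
(3, 3)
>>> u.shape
(13, 3)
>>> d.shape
(3, 3)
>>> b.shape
(19, 19)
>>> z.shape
(23, 19)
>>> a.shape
(3, 13, 3)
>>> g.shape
(7, 23)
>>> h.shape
(3, 13)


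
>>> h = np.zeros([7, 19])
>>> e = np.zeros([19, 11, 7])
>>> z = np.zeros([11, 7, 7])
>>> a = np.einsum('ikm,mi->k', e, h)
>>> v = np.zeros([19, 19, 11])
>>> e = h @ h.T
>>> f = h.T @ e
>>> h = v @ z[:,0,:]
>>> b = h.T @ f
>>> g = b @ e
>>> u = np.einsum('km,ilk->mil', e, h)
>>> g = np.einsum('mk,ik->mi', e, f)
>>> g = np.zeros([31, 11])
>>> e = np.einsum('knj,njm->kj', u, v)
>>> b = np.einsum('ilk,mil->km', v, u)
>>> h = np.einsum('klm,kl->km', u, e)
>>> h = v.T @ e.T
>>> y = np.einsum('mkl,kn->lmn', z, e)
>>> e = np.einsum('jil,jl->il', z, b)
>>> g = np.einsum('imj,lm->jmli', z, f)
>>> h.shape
(11, 19, 7)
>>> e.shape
(7, 7)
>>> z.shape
(11, 7, 7)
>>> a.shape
(11,)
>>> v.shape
(19, 19, 11)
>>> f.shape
(19, 7)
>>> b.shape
(11, 7)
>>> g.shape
(7, 7, 19, 11)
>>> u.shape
(7, 19, 19)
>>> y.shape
(7, 11, 19)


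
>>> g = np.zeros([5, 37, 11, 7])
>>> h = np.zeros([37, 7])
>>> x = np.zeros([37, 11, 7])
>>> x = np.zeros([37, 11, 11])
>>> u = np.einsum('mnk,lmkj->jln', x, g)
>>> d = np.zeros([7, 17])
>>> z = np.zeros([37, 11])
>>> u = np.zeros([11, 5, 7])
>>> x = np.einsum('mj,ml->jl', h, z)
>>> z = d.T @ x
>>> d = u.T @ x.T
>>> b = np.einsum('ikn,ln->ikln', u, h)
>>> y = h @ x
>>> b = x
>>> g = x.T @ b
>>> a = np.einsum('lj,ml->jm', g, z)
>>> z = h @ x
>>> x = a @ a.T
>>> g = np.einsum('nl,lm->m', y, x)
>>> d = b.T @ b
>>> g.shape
(11,)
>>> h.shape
(37, 7)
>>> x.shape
(11, 11)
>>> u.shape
(11, 5, 7)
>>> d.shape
(11, 11)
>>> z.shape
(37, 11)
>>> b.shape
(7, 11)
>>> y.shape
(37, 11)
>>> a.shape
(11, 17)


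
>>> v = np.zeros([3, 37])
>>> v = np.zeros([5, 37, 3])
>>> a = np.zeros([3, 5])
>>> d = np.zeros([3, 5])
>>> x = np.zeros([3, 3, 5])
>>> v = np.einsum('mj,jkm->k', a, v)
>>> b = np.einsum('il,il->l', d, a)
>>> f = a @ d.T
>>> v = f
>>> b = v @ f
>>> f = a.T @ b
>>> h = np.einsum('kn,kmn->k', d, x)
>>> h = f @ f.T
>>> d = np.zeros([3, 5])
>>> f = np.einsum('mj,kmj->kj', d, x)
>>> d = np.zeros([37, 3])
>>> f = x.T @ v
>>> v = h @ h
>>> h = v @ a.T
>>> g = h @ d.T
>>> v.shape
(5, 5)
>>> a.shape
(3, 5)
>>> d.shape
(37, 3)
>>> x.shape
(3, 3, 5)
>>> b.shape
(3, 3)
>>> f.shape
(5, 3, 3)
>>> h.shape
(5, 3)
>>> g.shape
(5, 37)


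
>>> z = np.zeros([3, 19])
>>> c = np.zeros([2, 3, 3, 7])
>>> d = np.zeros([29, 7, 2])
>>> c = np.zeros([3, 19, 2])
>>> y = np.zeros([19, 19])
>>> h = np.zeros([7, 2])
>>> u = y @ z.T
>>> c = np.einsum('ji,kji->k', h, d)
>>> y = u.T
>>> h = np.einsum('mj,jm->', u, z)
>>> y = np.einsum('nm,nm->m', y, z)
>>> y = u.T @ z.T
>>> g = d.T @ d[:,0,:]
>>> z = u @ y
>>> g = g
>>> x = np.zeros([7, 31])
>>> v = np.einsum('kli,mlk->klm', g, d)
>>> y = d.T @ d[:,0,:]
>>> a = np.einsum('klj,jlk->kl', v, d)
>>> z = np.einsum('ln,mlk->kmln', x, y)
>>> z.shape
(2, 2, 7, 31)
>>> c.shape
(29,)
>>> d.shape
(29, 7, 2)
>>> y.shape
(2, 7, 2)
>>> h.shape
()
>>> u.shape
(19, 3)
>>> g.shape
(2, 7, 2)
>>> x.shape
(7, 31)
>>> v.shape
(2, 7, 29)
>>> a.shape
(2, 7)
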